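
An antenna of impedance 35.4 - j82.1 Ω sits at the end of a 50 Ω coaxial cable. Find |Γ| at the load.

Γ = (Z_L − Z_0)/(Z_L + Z_0) = (-14.6 − j82.1)/(85.4 − j82.1)
|Γ| = 83.4/118

|Γ| ≈ 0.704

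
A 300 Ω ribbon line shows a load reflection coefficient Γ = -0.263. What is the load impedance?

Z_L ≈ 175 Ω

Z_L = Z_0·(1 + Γ)/(1 − Γ) = 300·(0.737)/(1.26)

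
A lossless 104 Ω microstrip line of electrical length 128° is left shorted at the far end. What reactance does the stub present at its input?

tan(βl) = -1.28
For a shorted stub, Z_in = jZ_0·tan(βl)

X_in ≈ -133 Ω (capacitive)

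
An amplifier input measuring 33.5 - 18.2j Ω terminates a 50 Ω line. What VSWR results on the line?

Γ = (Z_L − Z_0)/(Z_L + Z_0) = (-16.5 − j18.2)/(83.5 − j18.2)
|Γ| = 24.6/85.5 = 0.287
VSWR = (1 + |Γ|)/(1 − |Γ|) = 1.29/0.713

VSWR ≈ 1.81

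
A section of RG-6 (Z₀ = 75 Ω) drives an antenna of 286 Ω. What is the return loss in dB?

Γ = (286 − 75)/(286 + 75) = 0.584
RL = −20·log₁₀|Γ| = −20·log₁₀(0.584)

RL ≈ 4.66 dB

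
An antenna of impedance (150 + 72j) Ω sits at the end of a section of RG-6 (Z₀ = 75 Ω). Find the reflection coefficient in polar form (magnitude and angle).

Γ ≈ 0.44 ∠ 26.1°

Γ = (Z_L − Z_0)/(Z_L + Z_0) = (75 + j72)/(225 + j72)
|Γ| = 104/236 = 0.44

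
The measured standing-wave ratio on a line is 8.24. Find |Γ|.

|Γ| = (S − 1)/(S + 1) = (8.24 − 1)/(8.24 + 1) = 7.24/9.24

|Γ| ≈ 0.784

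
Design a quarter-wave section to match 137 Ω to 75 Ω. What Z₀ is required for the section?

Z_qwt = √(Z_0·R_L) = √(75 × 137) = √10280

Z_qwt ≈ 101 Ω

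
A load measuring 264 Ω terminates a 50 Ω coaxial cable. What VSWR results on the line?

Γ = (264 − 50)/(264 + 50) = 0.682
VSWR = (1 + 0.682)/(1 − 0.682)

VSWR ≈ 5.28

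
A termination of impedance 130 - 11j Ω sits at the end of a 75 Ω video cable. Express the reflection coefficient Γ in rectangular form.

Γ = (Z_L − Z_0)/(Z_L + Z_0) = (55 − j11)/(205 − j11)

Γ ≈ 0.27 − j0.0391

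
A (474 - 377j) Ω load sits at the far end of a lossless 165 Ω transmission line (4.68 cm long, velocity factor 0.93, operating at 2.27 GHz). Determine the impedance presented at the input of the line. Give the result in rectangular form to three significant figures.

λ = v/f = 0.93·c / 2.27 GHz = 0.123 m
βl = 2π·l/λ = 2π × 0.381 = 137°
tan(βl) = tan(137°) = -0.93
Z_in = Z_0·(Z_L + jZ_0·tanβl)/(Z_0 + jZ_L·tanβl)
     = 165·(474 − j530)/(-186 − j441)

Z_in ≈ 105 + j222 Ω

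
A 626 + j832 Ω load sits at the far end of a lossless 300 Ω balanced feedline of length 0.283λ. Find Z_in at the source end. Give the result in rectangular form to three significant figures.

βl = 2π × 0.283 = 102°
tan(βl) = tan(102°) = -4.75
Z_in = Z_0·(Z_L + jZ_0·tanβl)/(Z_0 + jZ_L·tanβl)
     = 300·(626 − j594)/(4250 − j2980)

Z_in ≈ 49.3 − j7.4 Ω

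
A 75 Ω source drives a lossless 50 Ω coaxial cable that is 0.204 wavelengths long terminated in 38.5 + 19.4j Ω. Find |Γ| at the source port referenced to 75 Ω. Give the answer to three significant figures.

|Γ| ≈ 0.162

βl = 2π × 0.204 = 73.4°
tan(βl) = 3.36
Z_in = Z_0·(Z_L + jZ_0·tanβl)/(Z_0 + jZ_L·tanβl) = 69.7 − j23.1 Ω
Γ_s = (Z_in − Z_s)/(Z_in + Z_s) = (-5.29 − j23.1)/(145 − j23.1), |Γ_s| = 0.162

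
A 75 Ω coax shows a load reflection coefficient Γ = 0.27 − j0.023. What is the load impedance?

Z_L ≈ 130 − j6.47 Ω

Z_L = Z_0·(1 + Γ)/(1 − Γ) = 75·(1.27 − j0.023)/(0.73 + j0.023)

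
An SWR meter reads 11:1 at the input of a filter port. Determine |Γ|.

|Γ| = (S − 1)/(S + 1) = (11 − 1)/(11 + 1) = 10/12

|Γ| ≈ 0.833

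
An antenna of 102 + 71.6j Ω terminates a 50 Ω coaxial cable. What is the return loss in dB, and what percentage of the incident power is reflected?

RL ≈ 5.57 dB; 27.7% of incident power reflected

Γ = (52 + j71.6)/(152 + j71.6), |Γ| = 0.527
RL = −20·log₁₀(0.527) = 5.57 dB
P_refl/P_inc = |Γ|² = 0.277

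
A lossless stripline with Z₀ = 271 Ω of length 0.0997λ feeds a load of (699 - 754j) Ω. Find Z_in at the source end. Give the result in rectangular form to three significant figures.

Z_in ≈ 84.8 − j238 Ω

βl = 2π × 0.0997 = 35.9°
tan(βl) = tan(35.9°) = 0.724
Z_in = Z_0·(Z_L + jZ_0·tanβl)/(Z_0 + jZ_L·tanβl)
     = 271·(699 − j558)/(817 + j506)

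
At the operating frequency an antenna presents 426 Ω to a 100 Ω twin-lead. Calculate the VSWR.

VSWR ≈ 4.26

Γ = (426 − 100)/(426 + 100) = 0.62
VSWR = (1 + 0.62)/(1 − 0.62)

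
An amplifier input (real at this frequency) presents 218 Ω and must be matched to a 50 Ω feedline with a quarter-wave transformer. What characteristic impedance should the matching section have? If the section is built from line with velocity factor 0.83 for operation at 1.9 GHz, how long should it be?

Z_qwt ≈ 104 Ω; length ≈ 3.28 cm

Z_qwt = √(Z_0·R_L) = √(50 × 218) = √10900
λ = 0.83·c/f = 0.131 m, so l = λ/4 = 0.0328 m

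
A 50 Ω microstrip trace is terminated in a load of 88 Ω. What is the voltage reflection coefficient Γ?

Γ = (Z_L − Z_0)/(Z_L + Z_0) = (88 − 50)/(88 + 50) = 38/138

Γ = 0.275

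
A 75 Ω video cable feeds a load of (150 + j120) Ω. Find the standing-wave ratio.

VSWR ≈ 3.49

Γ = (Z_L − Z_0)/(Z_L + Z_0) = (75 + j120)/(225 + j120)
|Γ| = 142/255 = 0.555
VSWR = (1 + |Γ|)/(1 − |Γ|) = 1.55/0.445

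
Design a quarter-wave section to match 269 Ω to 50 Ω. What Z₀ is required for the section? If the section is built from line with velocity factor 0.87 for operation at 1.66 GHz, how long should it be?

Z_qwt ≈ 116 Ω; length ≈ 3.93 cm

Z_qwt = √(Z_0·R_L) = √(50 × 269) = √13450
λ = 0.87·c/f = 0.157 m, so l = λ/4 = 0.0393 m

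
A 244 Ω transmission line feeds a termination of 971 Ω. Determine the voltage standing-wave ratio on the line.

VSWR ≈ 3.98

Γ = (971 − 244)/(971 + 244) = 0.598
VSWR = (1 + 0.598)/(1 − 0.598)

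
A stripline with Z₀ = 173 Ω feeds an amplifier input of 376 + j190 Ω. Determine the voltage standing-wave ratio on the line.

VSWR ≈ 2.84

Γ = (Z_L − Z_0)/(Z_L + Z_0) = (203 + j190)/(549 + j190)
|Γ| = 278/581 = 0.479
VSWR = (1 + |Γ|)/(1 − |Γ|) = 1.48/0.521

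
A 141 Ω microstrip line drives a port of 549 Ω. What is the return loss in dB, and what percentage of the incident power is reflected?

Γ = (549 − 141)/(549 + 141) = 0.591
RL = −20·log₁₀(0.591) = 4.56 dB
P_refl/P_inc = |Γ|² = 0.35

RL ≈ 4.56 dB; 35% of incident power reflected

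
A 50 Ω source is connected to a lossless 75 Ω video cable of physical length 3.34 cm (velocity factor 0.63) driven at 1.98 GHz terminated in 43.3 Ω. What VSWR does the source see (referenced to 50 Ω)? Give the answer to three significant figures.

λ = v/f = 0.63·c / 1.98 GHz = 0.0955 m
βl = 2π·l/λ = 2π × 0.35 = 126°
tan(βl) = -1.38
Z_in = Z_0·(Z_L + jZ_0·tanβl)/(Z_0 + jZ_L·tanβl) = 76.9 − j42.2 Ω
Γ_s = (Z_in − Z_s)/(Z_in + Z_s) = (26.9 − j42.2)/(127 − j42.2), |Γ_s| = 0.374
VSWR = (1 + |Γ_s|)/(1 − |Γ_s|)

VSWR ≈ 2.2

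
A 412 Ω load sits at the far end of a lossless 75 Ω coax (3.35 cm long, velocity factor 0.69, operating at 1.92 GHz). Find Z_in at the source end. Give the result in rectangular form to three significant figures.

Z_in ≈ 15.8 + j28.9 Ω

λ = v/f = 0.69·c / 1.92 GHz = 0.108 m
βl = 2π·l/λ = 2π × 0.311 = 112°
tan(βl) = tan(112°) = -2.49
Z_in = Z_0·(Z_L + jZ_0·tanβl)/(Z_0 + jZ_L·tanβl)
     = 75·(412 − j187)/(75 − j1030)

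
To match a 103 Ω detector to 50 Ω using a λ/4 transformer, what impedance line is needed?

Z_qwt ≈ 71.8 Ω

Z_qwt = √(Z_0·R_L) = √(50 × 103) = √5150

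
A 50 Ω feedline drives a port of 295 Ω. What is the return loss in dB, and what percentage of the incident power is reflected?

RL ≈ 2.97 dB; 50.4% of incident power reflected

Γ = (295 − 50)/(295 + 50) = 0.71
RL = −20·log₁₀(0.71) = 2.97 dB
P_refl/P_inc = |Γ|² = 0.504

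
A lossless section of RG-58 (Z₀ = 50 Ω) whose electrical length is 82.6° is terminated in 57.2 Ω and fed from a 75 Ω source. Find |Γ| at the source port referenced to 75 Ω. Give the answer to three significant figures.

|Γ| ≈ 0.262

tan(βl) = 7.7
Z_in = Z_0·(Z_L + jZ_0·tanβl)/(Z_0 + jZ_L·tanβl) = 43.9 − j1.51 Ω
Γ_s = (Z_in − Z_s)/(Z_in + Z_s) = (-31.1 − j1.51)/(119 − j1.51), |Γ_s| = 0.262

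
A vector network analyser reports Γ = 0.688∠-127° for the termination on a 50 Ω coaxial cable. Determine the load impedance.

Z_L ≈ 11.4 − j23.9 Ω

Z_L = Z_0·(1 + Γ)/(1 − Γ) = 50·(0.586 − j0.549)/(1.41 + j0.549)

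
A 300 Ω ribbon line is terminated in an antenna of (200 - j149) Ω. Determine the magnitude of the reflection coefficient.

Γ = (Z_L − Z_0)/(Z_L + Z_0) = (-100 − j149)/(500 − j149)
|Γ| = 179/522

|Γ| ≈ 0.344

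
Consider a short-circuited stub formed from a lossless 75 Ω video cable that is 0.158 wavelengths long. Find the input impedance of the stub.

βl = 2π × 0.158 = 56.9°
tan(βl) = 1.53
For a short-circuited stub, Z_in = jZ_0·tan(βl)

Z_in ≈ +j115 Ω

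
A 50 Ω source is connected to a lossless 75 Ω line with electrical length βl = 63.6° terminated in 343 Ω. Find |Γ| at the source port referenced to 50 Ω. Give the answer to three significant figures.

|Γ| ≈ 0.586

tan(βl) = 2.01
Z_in = Z_0·(Z_L + jZ_0·tanβl)/(Z_0 + jZ_L·tanβl) = 20.2 − j35 Ω
Γ_s = (Z_in − Z_s)/(Z_in + Z_s) = (-29.8 − j35)/(70.2 − j35), |Γ_s| = 0.586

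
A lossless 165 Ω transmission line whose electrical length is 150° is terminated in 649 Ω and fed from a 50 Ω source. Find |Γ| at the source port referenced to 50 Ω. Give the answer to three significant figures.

|Γ| ≈ 0.821

tan(βl) = -0.577
Z_in = Z_0·(Z_L + jZ_0·tanβl)/(Z_0 + jZ_L·tanβl) = 141 + j224 Ω
Γ_s = (Z_in − Z_s)/(Z_in + Z_s) = (90.5 + j224)/(191 + j224), |Γ_s| = 0.821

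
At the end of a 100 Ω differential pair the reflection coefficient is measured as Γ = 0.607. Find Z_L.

Z_L ≈ 409 Ω

Z_L = Z_0·(1 + Γ)/(1 − Γ) = 100·(1.61)/(0.393)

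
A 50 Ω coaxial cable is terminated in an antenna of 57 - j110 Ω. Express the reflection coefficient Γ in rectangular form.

Γ ≈ 0.546 − j0.467

Γ = (Z_L − Z_0)/(Z_L + Z_0) = (7 − j110)/(107 − j110)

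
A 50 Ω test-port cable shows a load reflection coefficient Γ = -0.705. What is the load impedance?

Z_L ≈ 8.65 Ω

Z_L = Z_0·(1 + Γ)/(1 − Γ) = 50·(0.295)/(1.71)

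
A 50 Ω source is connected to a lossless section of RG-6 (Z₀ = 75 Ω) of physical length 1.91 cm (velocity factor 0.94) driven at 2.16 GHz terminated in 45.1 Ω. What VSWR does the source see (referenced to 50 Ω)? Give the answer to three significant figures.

VSWR ≈ 2.09

λ = v/f = 0.94·c / 2.16 GHz = 0.131 m
βl = 2π·l/λ = 2π × 0.146 = 52.7°
tan(βl) = 1.31
Z_in = Z_0·(Z_L + jZ_0·tanβl)/(Z_0 + jZ_L·tanβl) = 75.6 + j38.7 Ω
Γ_s = (Z_in − Z_s)/(Z_in + Z_s) = (25.6 + j38.7)/(126 + j38.7), |Γ_s| = 0.353
VSWR = (1 + |Γ_s|)/(1 − |Γ_s|)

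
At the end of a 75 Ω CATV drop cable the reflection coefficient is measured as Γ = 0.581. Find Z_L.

Z_L ≈ 283 Ω

Z_L = Z_0·(1 + Γ)/(1 − Γ) = 75·(1.58)/(0.419)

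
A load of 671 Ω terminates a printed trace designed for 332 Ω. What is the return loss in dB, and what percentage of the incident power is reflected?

Γ = (671 − 332)/(671 + 332) = 0.338
RL = −20·log₁₀(0.338) = 9.42 dB
P_refl/P_inc = |Γ|² = 0.114

RL ≈ 9.42 dB; 11.4% of incident power reflected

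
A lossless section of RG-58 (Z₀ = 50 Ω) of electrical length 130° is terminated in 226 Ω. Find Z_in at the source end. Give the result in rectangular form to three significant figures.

Z_in ≈ 18.2 + j38.6 Ω

tan(βl) = tan(130°) = -1.19
Z_in = Z_0·(Z_L + jZ_0·tanβl)/(Z_0 + jZ_L·tanβl)
     = 50·(226 − j59.6)/(50 − j269)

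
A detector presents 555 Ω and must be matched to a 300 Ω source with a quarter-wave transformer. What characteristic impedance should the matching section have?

Z_qwt = √(Z_0·R_L) = √(300 × 555) = √166500

Z_qwt ≈ 408 Ω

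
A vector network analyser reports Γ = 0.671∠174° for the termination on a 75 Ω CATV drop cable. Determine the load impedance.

Z_L = Z_0·(1 + Γ)/(1 − Γ) = 75·(0.333 + j0.0701)/(1.67 − j0.0701)

Z_L ≈ 14.8 + j3.78 Ω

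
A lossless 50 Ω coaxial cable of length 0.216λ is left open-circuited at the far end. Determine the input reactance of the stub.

X_in ≈ -10.8 Ω (capacitive)

βl = 2π × 0.216 = 77.8°
tan(βl) = 4.61
For an open-circuited stub, Z_in = −jZ_0·cot(βl) = −jZ_0/tan(βl)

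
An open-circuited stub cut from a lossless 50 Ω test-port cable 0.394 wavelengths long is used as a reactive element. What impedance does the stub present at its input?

βl = 2π × 0.394 = 142°
tan(βl) = -0.786
For an open-circuited stub, Z_in = −jZ_0·cot(βl) = −jZ_0/tan(βl)

Z_in ≈ +j63.6 Ω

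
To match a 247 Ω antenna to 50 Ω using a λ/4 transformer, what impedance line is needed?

Z_qwt ≈ 111 Ω

Z_qwt = √(Z_0·R_L) = √(50 × 247) = √12350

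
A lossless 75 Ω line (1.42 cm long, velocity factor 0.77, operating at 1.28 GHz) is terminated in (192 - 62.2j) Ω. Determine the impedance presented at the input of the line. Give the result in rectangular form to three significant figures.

λ = v/f = 0.77·c / 1.28 GHz = 0.18 m
βl = 2π·l/λ = 2π × 0.0787 = 28.3°
tan(βl) = tan(28.3°) = 0.539
Z_in = Z_0·(Z_L + jZ_0·tanβl)/(Z_0 + jZ_L·tanβl)
     = 75·(192 − j21.8)/(109 + j103)

Z_in ≈ 62 − j74.1 Ω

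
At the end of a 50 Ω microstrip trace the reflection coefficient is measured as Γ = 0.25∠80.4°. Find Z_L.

Z_L ≈ 47.9 + j25.2 Ω

Z_L = Z_0·(1 + Γ)/(1 − Γ) = 50·(1.04 + j0.246)/(0.958 − j0.246)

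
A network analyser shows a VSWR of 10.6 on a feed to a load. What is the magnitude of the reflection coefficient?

|Γ| ≈ 0.828

|Γ| = (S − 1)/(S + 1) = (10.6 − 1)/(10.6 + 1) = 9.6/11.6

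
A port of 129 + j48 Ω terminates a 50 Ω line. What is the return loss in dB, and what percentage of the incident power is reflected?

Γ = (79 + j48)/(179 + j48), |Γ| = 0.499
RL = −20·log₁₀(0.499) = 6.04 dB
P_refl/P_inc = |Γ|² = 0.249

RL ≈ 6.04 dB; 24.9% of incident power reflected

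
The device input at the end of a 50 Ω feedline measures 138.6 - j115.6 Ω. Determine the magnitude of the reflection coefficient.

|Γ| ≈ 0.658

Γ = (Z_L − Z_0)/(Z_L + Z_0) = (88.6 − j115.6)/(188.6 − j115.6)
|Γ| = 146/221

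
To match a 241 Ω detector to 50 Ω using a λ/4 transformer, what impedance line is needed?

Z_qwt = √(Z_0·R_L) = √(50 × 241) = √12050

Z_qwt ≈ 110 Ω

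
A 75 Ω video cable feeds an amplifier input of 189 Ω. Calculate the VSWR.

VSWR ≈ 2.52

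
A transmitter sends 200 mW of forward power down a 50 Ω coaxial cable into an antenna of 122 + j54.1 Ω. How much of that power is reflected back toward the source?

|Γ| = |(72 + j54.1)/(172 + j54.1)| = 0.499
|Γ|² = 0.249
P_refl = |Γ|²·P_inc = 49.9 mW, P_del = (1 − |Γ|²)·P_inc = 150 mW

P_reflected ≈ 49.9 mW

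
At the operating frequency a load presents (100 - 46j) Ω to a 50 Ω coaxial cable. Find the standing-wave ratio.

VSWR ≈ 2.53

Γ = (Z_L − Z_0)/(Z_L + Z_0) = (50 − j46)/(150 − j46)
|Γ| = 67.9/157 = 0.433
VSWR = (1 + |Γ|)/(1 − |Γ|) = 1.43/0.567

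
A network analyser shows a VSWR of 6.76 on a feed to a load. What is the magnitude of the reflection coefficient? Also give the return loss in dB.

|Γ| ≈ 0.742; return loss ≈ 2.59 dB

|Γ| = (S − 1)/(S + 1) = (6.76 − 1)/(6.76 + 1) = 5.76/7.76
RL = −20·log₁₀|Γ| = −20·log₁₀(0.742)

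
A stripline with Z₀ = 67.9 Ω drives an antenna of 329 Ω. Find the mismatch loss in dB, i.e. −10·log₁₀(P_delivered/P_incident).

Γ = (329 − 67.9)/(329 + 67.9) = 0.658
|Γ|² = 0.433, so P_del/P_inc = 1 − |Γ|² = 0.567
ML = −10·log₁₀(1 − |Γ|²)

mismatch loss ≈ 2.46 dB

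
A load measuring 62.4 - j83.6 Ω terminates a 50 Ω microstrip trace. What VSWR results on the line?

Γ = (Z_L − Z_0)/(Z_L + Z_0) = (12.4 − j83.6)/(112.4 − j83.6)
|Γ| = 84.5/140 = 0.603
VSWR = (1 + |Γ|)/(1 − |Γ|) = 1.6/0.397

VSWR ≈ 4.04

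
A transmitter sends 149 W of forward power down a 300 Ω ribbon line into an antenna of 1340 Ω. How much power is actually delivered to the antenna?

P_delivered ≈ 89.1 W

Γ = (1340 − 300)/(1340 + 300) = 0.634
|Γ|² = 0.402
P_refl = |Γ|²·P_inc = 59.9 W, P_del = (1 − |Γ|²)·P_inc = 89.1 W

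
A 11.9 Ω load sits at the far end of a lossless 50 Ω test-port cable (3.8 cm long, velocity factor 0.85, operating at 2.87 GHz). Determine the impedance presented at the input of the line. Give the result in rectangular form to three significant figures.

λ = v/f = 0.85·c / 2.87 GHz = 0.0889 m
βl = 2π·l/λ = 2π × 0.428 = 154°
tan(βl) = tan(154°) = -0.488
Z_in = Z_0·(Z_L + jZ_0·tanβl)/(Z_0 + jZ_L·tanβl)
     = 50·(11.9 − j24.4)/(50 − j5.81)

Z_in ≈ 14.5 − j22.7 Ω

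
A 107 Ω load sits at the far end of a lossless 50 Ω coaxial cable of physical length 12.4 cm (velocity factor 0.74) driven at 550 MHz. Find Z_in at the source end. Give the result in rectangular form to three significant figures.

λ = v/f = 0.74·c / 550 MHz = 0.404 m
βl = 2π·l/λ = 2π × 0.307 = 111°
tan(βl) = tan(111°) = -2.66
Z_in = Z_0·(Z_L + jZ_0·tanβl)/(Z_0 + jZ_L·tanβl)
     = 50·(107 − j133)/(50 − j285)

Z_in ≈ 25.9 + j14.2 Ω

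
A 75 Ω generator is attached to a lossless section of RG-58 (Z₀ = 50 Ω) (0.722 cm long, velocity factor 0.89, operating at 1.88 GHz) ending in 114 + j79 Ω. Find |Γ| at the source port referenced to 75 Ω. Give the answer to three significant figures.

λ = v/f = 0.89·c / 1.88 GHz = 0.142 m
βl = 2π·l/λ = 2π × 0.0508 = 18.3°
tan(βl) = 0.331
Z_in = Z_0·(Z_L + jZ_0·tanβl)/(Z_0 + jZ_L·tanβl) = 159 − j50.7 Ω
Γ_s = (Z_in − Z_s)/(Z_in + Z_s) = (83.8 − j50.7)/(234 − j50.7), |Γ_s| = 0.409

|Γ| ≈ 0.409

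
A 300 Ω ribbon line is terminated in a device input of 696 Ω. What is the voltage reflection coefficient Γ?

Γ = 0.398

Γ = (Z_L − Z_0)/(Z_L + Z_0) = (696 − 300)/(696 + 300) = 396/996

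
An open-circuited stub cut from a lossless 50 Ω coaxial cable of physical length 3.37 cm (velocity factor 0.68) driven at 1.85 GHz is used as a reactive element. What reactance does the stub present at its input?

λ = v/f = 0.68·c / 1.85 GHz = 0.11 m
βl = 2π·l/λ = 2π × 0.306 = 110°
tan(βl) = -2.74
For an open-circuited stub, Z_in = −jZ_0·cot(βl) = −jZ_0/tan(βl)

X_in ≈ 18.2 Ω (inductive)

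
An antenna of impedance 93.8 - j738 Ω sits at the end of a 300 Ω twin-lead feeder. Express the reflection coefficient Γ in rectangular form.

Γ ≈ 0.662 − j0.633

Γ = (Z_L − Z_0)/(Z_L + Z_0) = (-206.2 − j738)/(393.8 − j738)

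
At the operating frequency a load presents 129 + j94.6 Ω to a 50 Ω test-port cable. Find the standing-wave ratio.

Γ = (Z_L − Z_0)/(Z_L + Z_0) = (79 + j94.6)/(179 + j94.6)
|Γ| = 123/202 = 0.609
VSWR = (1 + |Γ|)/(1 − |Γ|) = 1.61/0.391

VSWR ≈ 4.11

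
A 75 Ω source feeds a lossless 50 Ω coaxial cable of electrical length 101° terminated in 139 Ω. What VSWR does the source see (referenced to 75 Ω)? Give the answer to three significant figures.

VSWR ≈ 4.09

tan(βl) = -5.14
Z_in = Z_0·(Z_L + jZ_0·tanβl)/(Z_0 + jZ_L·tanβl) = 18.6 + j8.42 Ω
Γ_s = (Z_in − Z_s)/(Z_in + Z_s) = (-56.4 + j8.42)/(93.6 + j8.42), |Γ_s| = 0.607
VSWR = (1 + |Γ_s|)/(1 − |Γ_s|)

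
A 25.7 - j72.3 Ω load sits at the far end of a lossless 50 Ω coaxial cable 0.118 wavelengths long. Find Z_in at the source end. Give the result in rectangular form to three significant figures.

Z_in ≈ 8.4 − j13.1 Ω

βl = 2π × 0.118 = 42.5°
tan(βl) = tan(42.5°) = 0.916
Z_in = Z_0·(Z_L + jZ_0·tanβl)/(Z_0 + jZ_L·tanβl)
     = 50·(25.7 − j26.5)/(116 + j23.5)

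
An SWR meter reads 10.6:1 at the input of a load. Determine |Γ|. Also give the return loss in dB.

|Γ| = (S − 1)/(S + 1) = (10.6 − 1)/(10.6 + 1) = 9.6/11.6
RL = −20·log₁₀|Γ| = −20·log₁₀(0.828)

|Γ| ≈ 0.828; return loss ≈ 1.64 dB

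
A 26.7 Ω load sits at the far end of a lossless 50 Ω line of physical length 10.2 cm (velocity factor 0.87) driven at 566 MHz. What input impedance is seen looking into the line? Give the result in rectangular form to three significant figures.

λ = v/f = 0.87·c / 566 MHz = 0.461 m
βl = 2π·l/λ = 2π × 0.221 = 79.6°
tan(βl) = tan(79.6°) = 5.46
Z_in = Z_0·(Z_L + jZ_0·tanβl)/(Z_0 + jZ_L·tanβl)
     = 50·(26.7 + j273)/(50 + j146)

Z_in ≈ 86.6 + j20.5 Ω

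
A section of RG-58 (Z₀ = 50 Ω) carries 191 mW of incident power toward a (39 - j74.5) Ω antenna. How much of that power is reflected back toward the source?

P_reflected ≈ 80.4 mW

|Γ| = |(-11 − j74.5)/(89 − j74.5)| = 0.649
|Γ|² = 0.421
P_refl = |Γ|²·P_inc = 80.4 mW, P_del = (1 − |Γ|²)·P_inc = 111 mW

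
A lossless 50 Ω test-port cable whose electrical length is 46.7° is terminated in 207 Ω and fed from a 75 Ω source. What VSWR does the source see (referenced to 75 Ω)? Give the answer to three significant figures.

tan(βl) = 1.06
Z_in = Z_0·(Z_L + jZ_0·tanβl)/(Z_0 + jZ_L·tanβl) = 21.7 − j42.2 Ω
Γ_s = (Z_in − Z_s)/(Z_in + Z_s) = (-53.3 − j42.2)/(96.7 − j42.2), |Γ_s| = 0.645
VSWR = (1 + |Γ_s|)/(1 − |Γ_s|)

VSWR ≈ 4.63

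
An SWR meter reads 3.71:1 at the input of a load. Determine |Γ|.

|Γ| = (S − 1)/(S + 1) = (3.71 − 1)/(3.71 + 1) = 2.71/4.71

|Γ| ≈ 0.575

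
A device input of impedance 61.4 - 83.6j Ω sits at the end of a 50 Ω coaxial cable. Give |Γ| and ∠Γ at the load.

Γ = (Z_L − Z_0)/(Z_L + Z_0) = (11.4 − j83.6)/(111.4 − j83.6)
|Γ| = 84.4/139 = 0.606

Γ ≈ 0.606 ∠ -45.3°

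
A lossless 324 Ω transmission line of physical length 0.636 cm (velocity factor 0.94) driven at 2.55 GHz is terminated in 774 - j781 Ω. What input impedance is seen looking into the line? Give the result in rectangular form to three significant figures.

λ = v/f = 0.94·c / 2.55 GHz = 0.111 m
βl = 2π·l/λ = 2π × 0.0575 = 20.7°
tan(βl) = tan(20.7°) = 0.378
Z_in = Z_0·(Z_L + jZ_0·tanβl)/(Z_0 + jZ_L·tanβl)
     = 324·(774 − j659)/(619 + j293)

Z_in ≈ 198 − j438 Ω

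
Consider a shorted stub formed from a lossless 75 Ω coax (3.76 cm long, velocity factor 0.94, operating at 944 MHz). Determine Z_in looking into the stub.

Z_in ≈ +j75.8 Ω

λ = v/f = 0.94·c / 944 MHz = 0.299 m
βl = 2π·l/λ = 2π × 0.126 = 45.3°
tan(βl) = 1.01
For a shorted stub, Z_in = jZ_0·tan(βl)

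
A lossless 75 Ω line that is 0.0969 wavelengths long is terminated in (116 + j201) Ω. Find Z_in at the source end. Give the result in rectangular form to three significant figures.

βl = 2π × 0.0969 = 34.9°
tan(βl) = tan(34.9°) = 0.697
Z_in = Z_0·(Z_L + jZ_0·tanβl)/(Z_0 + jZ_L·tanβl)
     = 75·(116 + j253)/(-65.1 + j80.9)

Z_in ≈ 89.9 − j180 Ω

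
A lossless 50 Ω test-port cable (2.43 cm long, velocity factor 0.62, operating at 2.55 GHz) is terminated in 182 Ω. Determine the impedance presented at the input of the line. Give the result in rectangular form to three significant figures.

Z_in ≈ 17.8 + j26 Ω

λ = v/f = 0.62·c / 2.55 GHz = 0.0729 m
βl = 2π·l/λ = 2π × 0.333 = 120°
tan(βl) = tan(120°) = -1.74
Z_in = Z_0·(Z_L + jZ_0·tanβl)/(Z_0 + jZ_L·tanβl)
     = 50·(182 − j86.8)/(50 − j316)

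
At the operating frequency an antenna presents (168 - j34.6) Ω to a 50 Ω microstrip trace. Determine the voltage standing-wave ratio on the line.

VSWR ≈ 3.52

Γ = (Z_L − Z_0)/(Z_L + Z_0) = (118 − j34.6)/(218 − j34.6)
|Γ| = 123/221 = 0.557
VSWR = (1 + |Γ|)/(1 − |Γ|) = 1.56/0.443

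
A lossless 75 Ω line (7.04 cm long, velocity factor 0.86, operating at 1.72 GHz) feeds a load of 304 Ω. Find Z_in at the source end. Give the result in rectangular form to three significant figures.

Z_in ≈ 194 + j139 Ω

λ = v/f = 0.86·c / 1.72 GHz = 0.15 m
βl = 2π·l/λ = 2π × 0.469 = 169°
tan(βl) = tan(169°) = -0.195
Z_in = Z_0·(Z_L + jZ_0·tanβl)/(Z_0 + jZ_L·tanβl)
     = 75·(304 − j14.6)/(75 − j59.3)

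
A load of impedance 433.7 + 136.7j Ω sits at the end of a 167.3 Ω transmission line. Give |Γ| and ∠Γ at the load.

Γ = (Z_L − Z_0)/(Z_L + Z_0) = (266.4 + j136.7)/(601 + j136.7)
|Γ| = 299/616 = 0.486

Γ ≈ 0.486 ∠ 14.3°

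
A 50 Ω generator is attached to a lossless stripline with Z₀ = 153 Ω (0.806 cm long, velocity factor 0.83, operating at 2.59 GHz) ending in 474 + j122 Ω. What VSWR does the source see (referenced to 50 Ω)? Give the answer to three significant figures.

VSWR ≈ 8.65

λ = v/f = 0.83·c / 2.59 GHz = 0.0961 m
βl = 2π·l/λ = 2π × 0.0838 = 30.2°
tan(βl) = 0.582
Z_in = Z_0·(Z_L + jZ_0·tanβl)/(Z_0 + jZ_L·tanβl) = 179 − j210 Ω
Γ_s = (Z_in − Z_s)/(Z_in + Z_s) = (129 − j210)/(229 − j210), |Γ_s| = 0.793
VSWR = (1 + |Γ_s|)/(1 − |Γ_s|)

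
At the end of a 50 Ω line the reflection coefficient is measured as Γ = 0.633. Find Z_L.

Z_L = Z_0·(1 + Γ)/(1 − Γ) = 50·(1.63)/(0.367)

Z_L ≈ 222 Ω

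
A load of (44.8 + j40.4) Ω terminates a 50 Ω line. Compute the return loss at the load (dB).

Γ = (-5.2 + j40.4)/(94.8 + j40.4), |Γ| = 0.395
RL = −20·log₁₀|Γ| = −20·log₁₀(0.395)

RL ≈ 8.06 dB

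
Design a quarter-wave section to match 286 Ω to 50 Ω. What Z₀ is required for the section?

Z_qwt = √(Z_0·R_L) = √(50 × 286) = √14300

Z_qwt ≈ 120 Ω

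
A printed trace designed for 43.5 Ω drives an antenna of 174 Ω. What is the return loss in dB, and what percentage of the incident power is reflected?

RL ≈ 4.44 dB; 36% of incident power reflected

Γ = (174 − 43.5)/(174 + 43.5) = 0.6
RL = −20·log₁₀(0.6) = 4.44 dB
P_refl/P_inc = |Γ|² = 0.36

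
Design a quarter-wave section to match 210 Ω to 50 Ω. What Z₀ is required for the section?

Z_qwt = √(Z_0·R_L) = √(50 × 210) = √10500

Z_qwt ≈ 102 Ω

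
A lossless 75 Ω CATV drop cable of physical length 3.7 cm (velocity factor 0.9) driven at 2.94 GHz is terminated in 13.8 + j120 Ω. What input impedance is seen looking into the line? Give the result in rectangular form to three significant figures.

Z_in ≈ 4.56 + j32.2 Ω

λ = v/f = 0.9·c / 2.94 GHz = 0.0918 m
βl = 2π·l/λ = 2π × 0.403 = 145°
tan(βl) = tan(145°) = -0.699
Z_in = Z_0·(Z_L + jZ_0·tanβl)/(Z_0 + jZ_L·tanβl)
     = 75·(13.8 + j67.6)/(159 − j9.65)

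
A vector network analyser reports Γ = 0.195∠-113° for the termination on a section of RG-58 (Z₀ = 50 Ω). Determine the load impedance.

Z_L = Z_0·(1 + Γ)/(1 − Γ) = 50·(0.924 − j0.179)/(1.08 + j0.179)

Z_L ≈ 40.4 − j15.1 Ω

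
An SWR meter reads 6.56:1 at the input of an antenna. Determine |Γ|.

|Γ| ≈ 0.735

|Γ| = (S − 1)/(S + 1) = (6.56 − 1)/(6.56 + 1) = 5.56/7.56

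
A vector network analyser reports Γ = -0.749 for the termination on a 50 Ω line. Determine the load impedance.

Z_L ≈ 7.18 Ω

Z_L = Z_0·(1 + Γ)/(1 − Γ) = 50·(0.251)/(1.75)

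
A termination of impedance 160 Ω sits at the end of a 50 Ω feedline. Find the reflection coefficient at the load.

Γ = (Z_L − Z_0)/(Z_L + Z_0) = (160 − 50)/(160 + 50) = 110/210

Γ = 0.524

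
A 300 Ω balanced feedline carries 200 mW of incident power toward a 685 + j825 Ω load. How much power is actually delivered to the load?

P_delivered ≈ 99.6 mW

|Γ| = |(385 + j825)/(985 + j825)| = 0.709
|Γ|² = 0.502
P_refl = |Γ|²·P_inc = 100 mW, P_del = (1 − |Γ|²)·P_inc = 99.6 mW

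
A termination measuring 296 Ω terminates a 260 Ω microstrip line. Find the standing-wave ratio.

Γ = (296 − 260)/(296 + 260) = 0.0647
VSWR = (1 + 0.0647)/(1 − 0.0647)

VSWR ≈ 1.14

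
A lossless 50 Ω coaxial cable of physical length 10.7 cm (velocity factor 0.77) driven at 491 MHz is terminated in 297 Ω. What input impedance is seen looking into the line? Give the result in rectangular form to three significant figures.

λ = v/f = 0.77·c / 491 MHz = 0.47 m
βl = 2π·l/λ = 2π × 0.227 = 81.9°
tan(βl) = tan(81.9°) = 7.01
Z_in = Z_0·(Z_L + jZ_0·tanβl)/(Z_0 + jZ_L·tanβl)
     = 50·(297 + j350)/(50 + j2080)

Z_in ≈ 8.58 − j6.93 Ω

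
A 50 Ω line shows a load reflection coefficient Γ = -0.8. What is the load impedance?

Z_L = Z_0·(1 + Γ)/(1 − Γ) = 50·(0.2)/(1.8)

Z_L ≈ 5.56 Ω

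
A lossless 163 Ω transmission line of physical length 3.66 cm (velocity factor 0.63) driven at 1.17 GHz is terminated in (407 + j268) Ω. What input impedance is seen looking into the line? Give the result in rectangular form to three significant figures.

λ = v/f = 0.63·c / 1.17 GHz = 0.162 m
βl = 2π·l/λ = 2π × 0.227 = 81.6°
tan(βl) = tan(81.6°) = 6.74
Z_in = Z_0·(Z_L + jZ_0·tanβl)/(Z_0 + jZ_L·tanβl)
     = 163·(407 + j1370)/(-1640 + j2740)

Z_in ≈ 49.1 − j53.6 Ω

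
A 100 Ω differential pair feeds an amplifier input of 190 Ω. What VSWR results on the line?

VSWR ≈ 1.9

For a purely resistive load, VSWR = R_L/Z_0 or Z_0/R_L (whichever > 1) = 190/100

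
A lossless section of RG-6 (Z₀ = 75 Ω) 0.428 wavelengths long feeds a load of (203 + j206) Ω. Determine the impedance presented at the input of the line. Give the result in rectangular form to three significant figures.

Z_in ≈ 34.9 + j92.3 Ω

βl = 2π × 0.428 = 154°
tan(βl) = tan(154°) = -0.486
Z_in = Z_0·(Z_L + jZ_0·tanβl)/(Z_0 + jZ_L·tanβl)
     = 75·(203 + j170)/(175 − j98.7)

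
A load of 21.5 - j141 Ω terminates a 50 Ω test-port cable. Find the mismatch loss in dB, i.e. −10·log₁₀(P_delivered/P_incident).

mismatch loss ≈ 7.64 dB

Γ = (-28.5 − j141)/(71.5 − j141), |Γ| = 0.91
|Γ|² = 0.828, so P_del/P_inc = 1 − |Γ|² = 0.172
ML = −10·log₁₀(1 − |Γ|²)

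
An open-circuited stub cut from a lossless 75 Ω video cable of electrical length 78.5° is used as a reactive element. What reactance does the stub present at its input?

X_in ≈ -15.3 Ω (capacitive)

tan(βl) = 4.92
For an open-circuited stub, Z_in = −jZ_0·cot(βl) = −jZ_0/tan(βl)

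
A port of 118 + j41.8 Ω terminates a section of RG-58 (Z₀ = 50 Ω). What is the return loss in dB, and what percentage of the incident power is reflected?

Γ = (68 + j41.8)/(168 + j41.8), |Γ| = 0.461
RL = −20·log₁₀(0.461) = 6.72 dB
P_refl/P_inc = |Γ|² = 0.213

RL ≈ 6.72 dB; 21.3% of incident power reflected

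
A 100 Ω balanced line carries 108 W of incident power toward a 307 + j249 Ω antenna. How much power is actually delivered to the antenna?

P_delivered ≈ 58.3 W

|Γ| = |(207 + j249)/(407 + j249)| = 0.679
|Γ|² = 0.461
P_refl = |Γ|²·P_inc = 49.7 W, P_del = (1 − |Γ|²)·P_inc = 58.3 W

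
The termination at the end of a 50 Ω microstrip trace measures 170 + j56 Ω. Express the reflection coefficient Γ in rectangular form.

Γ ≈ 0.573 + j0.109

Γ = (Z_L − Z_0)/(Z_L + Z_0) = (120 + j56)/(220 + j56)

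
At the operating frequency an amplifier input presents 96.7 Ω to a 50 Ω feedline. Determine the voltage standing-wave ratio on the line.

Γ = (96.7 − 50)/(96.7 + 50) = 0.318
VSWR = (1 + 0.318)/(1 − 0.318)

VSWR ≈ 1.93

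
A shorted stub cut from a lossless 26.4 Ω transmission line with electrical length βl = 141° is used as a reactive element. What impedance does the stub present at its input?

Z_in ≈ −j21.4 Ω

tan(βl) = -0.81
For a shorted stub, Z_in = jZ_0·tan(βl)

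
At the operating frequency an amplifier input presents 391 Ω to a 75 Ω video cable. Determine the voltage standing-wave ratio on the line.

VSWR ≈ 5.21

Γ = (391 − 75)/(391 + 75) = 0.678
VSWR = (1 + 0.678)/(1 − 0.678)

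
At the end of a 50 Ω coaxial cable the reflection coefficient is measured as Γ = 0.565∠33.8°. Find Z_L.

Z_L = Z_0·(1 + Γ)/(1 − Γ) = 50·(1.47 + j0.314)/(0.53 − j0.314)

Z_L ≈ 89.5 + j82.7 Ω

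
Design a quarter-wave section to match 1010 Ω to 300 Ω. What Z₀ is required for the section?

Z_qwt = √(Z_0·R_L) = √(300 × 1010) = √303000

Z_qwt ≈ 550 Ω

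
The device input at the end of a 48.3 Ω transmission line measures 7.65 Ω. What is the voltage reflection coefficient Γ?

Γ = (Z_L − Z_0)/(Z_L + Z_0) = (7.65 − 48.3)/(7.65 + 48.3) = -40.65/55.95

Γ = -0.727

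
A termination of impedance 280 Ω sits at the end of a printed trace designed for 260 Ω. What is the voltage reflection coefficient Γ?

Γ = 0.037

Γ = (Z_L − Z_0)/(Z_L + Z_0) = (280 − 260)/(280 + 260) = 20/540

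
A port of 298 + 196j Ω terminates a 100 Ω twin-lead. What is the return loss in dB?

RL ≈ 4.04 dB

Γ = (198 + j196)/(398 + j196), |Γ| = 0.628
RL = −20·log₁₀|Γ| = −20·log₁₀(0.628)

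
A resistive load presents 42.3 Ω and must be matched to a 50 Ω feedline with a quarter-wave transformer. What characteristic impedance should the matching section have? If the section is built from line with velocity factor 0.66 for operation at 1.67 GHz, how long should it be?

Z_qwt ≈ 46 Ω; length ≈ 2.96 cm

Z_qwt = √(Z_0·R_L) = √(50 × 42.3) = √2115
λ = 0.66·c/f = 0.119 m, so l = λ/4 = 0.0296 m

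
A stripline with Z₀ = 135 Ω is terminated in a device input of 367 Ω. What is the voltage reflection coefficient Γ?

Γ = 0.462

Γ = (Z_L − Z_0)/(Z_L + Z_0) = (367 − 135)/(367 + 135) = 232/502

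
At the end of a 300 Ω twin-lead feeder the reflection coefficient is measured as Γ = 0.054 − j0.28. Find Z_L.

Z_L = Z_0·(1 + Γ)/(1 − Γ) = 300·(1.05 − j0.28)/(0.946 + j0.28)

Z_L ≈ 283 − j173 Ω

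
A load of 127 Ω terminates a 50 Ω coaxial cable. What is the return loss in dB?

RL ≈ 7.23 dB

Γ = (127 − 50)/(127 + 50) = 0.435
RL = −20·log₁₀|Γ| = −20·log₁₀(0.435)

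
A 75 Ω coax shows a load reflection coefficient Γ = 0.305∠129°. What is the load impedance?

Z_L ≈ 46.1 + j24.1 Ω

Z_L = Z_0·(1 + Γ)/(1 − Γ) = 75·(0.808 + j0.237)/(1.19 − j0.237)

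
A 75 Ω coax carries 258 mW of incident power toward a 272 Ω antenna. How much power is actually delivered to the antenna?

P_delivered ≈ 175 mW

Γ = (272 − 75)/(272 + 75) = 0.568
|Γ|² = 0.322
P_refl = |Γ|²·P_inc = 83.2 mW, P_del = (1 − |Γ|²)·P_inc = 175 mW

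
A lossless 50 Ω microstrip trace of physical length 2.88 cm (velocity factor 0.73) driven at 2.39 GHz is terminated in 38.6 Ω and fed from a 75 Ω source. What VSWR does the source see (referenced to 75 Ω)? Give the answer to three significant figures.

VSWR ≈ 1.35

λ = v/f = 0.73·c / 2.39 GHz = 0.0916 m
βl = 2π·l/λ = 2π × 0.314 = 113°
tan(βl) = -2.34
Z_in = Z_0·(Z_L + jZ_0·tanβl)/(Z_0 + jZ_L·tanβl) = 58.6 − j11.1 Ω
Γ_s = (Z_in − Z_s)/(Z_in + Z_s) = (-16.4 − j11.1)/(134 − j11.1), |Γ_s| = 0.147
VSWR = (1 + |Γ_s|)/(1 − |Γ_s|)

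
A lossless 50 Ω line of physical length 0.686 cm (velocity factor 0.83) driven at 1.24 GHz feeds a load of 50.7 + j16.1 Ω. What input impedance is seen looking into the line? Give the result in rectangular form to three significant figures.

Z_in ≈ 58.1 + j15.2 Ω

λ = v/f = 0.83·c / 1.24 GHz = 0.201 m
βl = 2π·l/λ = 2π × 0.0342 = 12.3°
tan(βl) = tan(12.3°) = 0.218
Z_in = Z_0·(Z_L + jZ_0·tanβl)/(Z_0 + jZ_L·tanβl)
     = 50·(50.7 + j27)/(46.5 + j11.1)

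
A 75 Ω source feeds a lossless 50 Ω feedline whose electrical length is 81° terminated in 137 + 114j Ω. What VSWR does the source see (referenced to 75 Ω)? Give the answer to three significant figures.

VSWR ≈ 6.75

tan(βl) = 6.31
Z_in = Z_0·(Z_L + jZ_0·tanβl)/(Z_0 + jZ_L·tanβl) = 11.7 − j17 Ω
Γ_s = (Z_in − Z_s)/(Z_in + Z_s) = (-63.3 − j17)/(86.7 − j17), |Γ_s| = 0.742
VSWR = (1 + |Γ_s|)/(1 − |Γ_s|)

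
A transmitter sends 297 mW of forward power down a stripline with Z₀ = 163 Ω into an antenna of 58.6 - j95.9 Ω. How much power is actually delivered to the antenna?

P_delivered ≈ 195 mW

|Γ| = |(-104.4 − j95.9)/(221.6 − j95.9)| = 0.587
|Γ|² = 0.345
P_refl = |Γ|²·P_inc = 102 mW, P_del = (1 − |Γ|²)·P_inc = 195 mW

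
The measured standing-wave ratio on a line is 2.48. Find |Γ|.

|Γ| ≈ 0.425

|Γ| = (S − 1)/(S + 1) = (2.48 − 1)/(2.48 + 1) = 1.48/3.48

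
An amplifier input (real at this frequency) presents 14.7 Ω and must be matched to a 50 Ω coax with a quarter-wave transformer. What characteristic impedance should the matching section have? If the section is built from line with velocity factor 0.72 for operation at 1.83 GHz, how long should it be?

Z_qwt ≈ 27.1 Ω; length ≈ 2.95 cm

Z_qwt = √(Z_0·R_L) = √(50 × 14.7) = √735
λ = 0.72·c/f = 0.118 m, so l = λ/4 = 0.0295 m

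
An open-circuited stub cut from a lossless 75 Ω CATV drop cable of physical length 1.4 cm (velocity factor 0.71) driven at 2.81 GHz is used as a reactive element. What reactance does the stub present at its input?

λ = v/f = 0.71·c / 2.81 GHz = 0.0758 m
βl = 2π·l/λ = 2π × 0.185 = 66.5°
tan(βl) = 2.3
For an open-circuited stub, Z_in = −jZ_0·cot(βl) = −jZ_0/tan(βl)

X_in ≈ -32.6 Ω (capacitive)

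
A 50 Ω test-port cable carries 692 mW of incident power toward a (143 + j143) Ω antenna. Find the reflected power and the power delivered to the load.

|Γ| = |(93 + j143)/(193 + j143)| = 0.71
|Γ|² = 0.504
P_refl = |Γ|²·P_inc = 349 mW, P_del = (1 − |Γ|²)·P_inc = 343 mW

P_reflected ≈ 349 mW; P_delivered ≈ 343 mW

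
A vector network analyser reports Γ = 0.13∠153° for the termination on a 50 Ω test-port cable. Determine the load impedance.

Z_L ≈ 39.4 + j4.73 Ω

Z_L = Z_0·(1 + Γ)/(1 − Γ) = 50·(0.884 + j0.059)/(1.12 − j0.059)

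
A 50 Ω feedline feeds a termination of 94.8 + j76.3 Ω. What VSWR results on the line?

Γ = (Z_L − Z_0)/(Z_L + Z_0) = (44.8 + j76.3)/(144.8 + j76.3)
|Γ| = 88.5/164 = 0.541
VSWR = (1 + |Γ|)/(1 − |Γ|) = 1.54/0.459

VSWR ≈ 3.35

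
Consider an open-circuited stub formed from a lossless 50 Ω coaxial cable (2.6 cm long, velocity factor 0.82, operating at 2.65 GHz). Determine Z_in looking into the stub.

λ = v/f = 0.82·c / 2.65 GHz = 0.0928 m
βl = 2π·l/λ = 2π × 0.28 = 101°
tan(βl) = -5.23
For an open-circuited stub, Z_in = −jZ_0·cot(βl) = −jZ_0/tan(βl)

Z_in ≈ +j9.56 Ω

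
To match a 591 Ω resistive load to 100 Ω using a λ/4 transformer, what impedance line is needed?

Z_qwt ≈ 243 Ω

Z_qwt = √(Z_0·R_L) = √(100 × 591) = √59100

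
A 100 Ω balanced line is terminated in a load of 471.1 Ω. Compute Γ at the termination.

Γ = 0.65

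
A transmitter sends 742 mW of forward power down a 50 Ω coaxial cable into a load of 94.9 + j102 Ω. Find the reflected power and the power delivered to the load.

P_reflected ≈ 293 mW; P_delivered ≈ 449 mW

|Γ| = |(44.9 + j102)/(144.9 + j102)| = 0.629
|Γ|² = 0.396
P_refl = |Γ|²·P_inc = 293 mW, P_del = (1 − |Γ|²)·P_inc = 449 mW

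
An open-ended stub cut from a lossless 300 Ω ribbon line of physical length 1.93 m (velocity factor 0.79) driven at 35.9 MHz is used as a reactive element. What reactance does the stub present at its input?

X_in ≈ 81.8 Ω (inductive)

λ = v/f = 0.79·c / 35.9 MHz = 6.6 m
βl = 2π·l/λ = 2π × 0.292 = 105°
tan(βl) = -3.67
For an open-ended stub, Z_in = −jZ_0·cot(βl) = −jZ_0/tan(βl)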